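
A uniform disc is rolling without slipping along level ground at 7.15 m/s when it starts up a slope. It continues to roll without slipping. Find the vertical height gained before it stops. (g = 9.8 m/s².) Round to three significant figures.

h ≈ 3.91 m

Here I = (1/2)MR², so the shape factor k = I/(MR²) = 0.5.
Rolling without slipping gives ω = v/R, so the total kinetic energy is ½Mv² + ½Iω² = ½(1+k)Mv² = (3/4)Mv².
At the top the kinetic energy is zero, so (3/4)Mv₀² = Mgh.
Thus h = (1+k)v₀²/(2g) = 1.5 × 7.15² / (2 × 9.8) ≈ 3.91 m.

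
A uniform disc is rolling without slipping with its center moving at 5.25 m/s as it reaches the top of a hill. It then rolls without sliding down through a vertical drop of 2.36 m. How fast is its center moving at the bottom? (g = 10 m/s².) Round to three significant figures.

For this body I = (1/2)MR², i.e. k = I/(MR²) = 0.5.
Since it rolls without slipping, ω = v/R and KE = ½Mv² + ½Iω² = ½(1+k)Mv² = (3/4)Mv².
Conserving energy between top and bottom: (3/4)Mv² = (3/4)Mv₀² + Mgh, hence v² = v₀² + 2gh/(1+k).
v = √(5.25² + 2×10×2.36/1.5) = √59.03 ≈ 7.68 m/s.

v ≈ 7.68 m/s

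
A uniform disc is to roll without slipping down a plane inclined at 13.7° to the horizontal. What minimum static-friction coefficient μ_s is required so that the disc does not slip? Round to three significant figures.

For this body I = (1/2)MR², i.e. k = I/(MR²) = 0.5.
Along the incline Mg sinθ − f = Ma, and torque about the center fR = Iα = kMR²(a/R) gives f = kMa.
These give a = g sinθ/(1+k) and the required friction f = kMg sinθ/(1+k).
The normal force is N = Mg cosθ, so μ_min = f/N = k tanθ/(1+k).
μ_min = 0.5 × tan13.7° / 1.5 ≈ 0.0813.

μ_min ≈ 0.0813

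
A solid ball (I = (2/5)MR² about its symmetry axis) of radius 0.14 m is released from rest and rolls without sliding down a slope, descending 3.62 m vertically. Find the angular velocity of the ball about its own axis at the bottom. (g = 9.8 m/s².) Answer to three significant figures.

ω ≈ 50.8 rad/s

For this body I = (2/5)MR², i.e. k = I/(MR²) = 0.4.
Rolling without slipping gives ω = v/R, so the total kinetic energy is ½Mv² + ½Iω² = ½(1+k)Mv² = (7/10)Mv².
Energy conservation Mgh = ½(1+k)Mv² gives v = √(2gh/(1+k)) = √(2 × 9.8 × 3.62 / 1.4) = 7.119 m/s.
The angular speed follows from ω = v/R = 7.119/0.14 ≈ 50.8 rad/s.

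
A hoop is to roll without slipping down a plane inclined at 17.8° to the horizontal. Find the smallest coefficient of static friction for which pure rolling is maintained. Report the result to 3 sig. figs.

μ_min ≈ 0.161

Here I = MR², so the shape factor k = I/(MR²) = 1.
Translational: Mg sinθ − f = Ma. Rotational about the CM: fR = Iα = kMRa, so f = kMa.
These give a = g sinθ/(1+k) and the required friction f = kMg sinθ/(1+k).
With N = Mg cosθ, the no-slip condition f ≤ μN gives μ_min = f/N = k tanθ/(1+k).
μ_min = 1 × tan17.8° / 2 ≈ 0.161.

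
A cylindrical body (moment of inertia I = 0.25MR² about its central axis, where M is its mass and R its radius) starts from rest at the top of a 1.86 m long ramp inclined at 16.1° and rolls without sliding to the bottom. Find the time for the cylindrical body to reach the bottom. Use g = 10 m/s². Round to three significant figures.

For this body I = 0.25MR², i.e. k = I/(MR²) = 0.25.
Translational: Mg sinθ − f = Ma. Rotational about the CM: fR = Iα = kMRa, so f = kMa.
Hence a = g sinθ/(1+k) = 10×sin16.1°/1.25 = 2.219 m/s².
Starting from rest, L = ½at², so t = √(2L/a) = √(2×1.86/2.219) ≈ 1.29 s.

t ≈ 1.29 s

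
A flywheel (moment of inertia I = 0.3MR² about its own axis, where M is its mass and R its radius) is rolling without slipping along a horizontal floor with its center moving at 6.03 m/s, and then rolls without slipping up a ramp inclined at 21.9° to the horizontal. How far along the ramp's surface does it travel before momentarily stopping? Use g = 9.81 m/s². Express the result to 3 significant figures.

The moment of inertia is 0.3MR², giving k ≡ I/(MR²) = 0.3.
Rolling without slipping gives ω = v/R, so the total kinetic energy is ½Mv² + ½Iω² = ½(1+k)Mv² = (13/20)Mv².
Setting this equal to Mgh gives the vertical rise h = (1+k)v₀²/(2g) = 1.3×6.03²/(2×9.81) = 2.409 m.
The distance along the slope is d = h/sinθ = 2.409/sin21.9° ≈ 6.46 m.

d ≈ 6.46 m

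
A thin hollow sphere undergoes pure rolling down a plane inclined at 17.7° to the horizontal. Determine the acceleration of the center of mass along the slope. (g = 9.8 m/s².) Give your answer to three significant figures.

For this body I = (2/3)MR², i.e. k = I/(MR²) = 2/3.
Newton's second law down the slope: Mg sinθ − f = Ma. The torque equation fR = Iα (with α = a/R) gives f = kMa.
Eliminating f: Mg sinθ = (1+k)Ma, so a = g sinθ/(1+k) = 9.8 × sin17.7° / 1.667 ≈ 1.79 m/s².

a ≈ 1.79 m/s²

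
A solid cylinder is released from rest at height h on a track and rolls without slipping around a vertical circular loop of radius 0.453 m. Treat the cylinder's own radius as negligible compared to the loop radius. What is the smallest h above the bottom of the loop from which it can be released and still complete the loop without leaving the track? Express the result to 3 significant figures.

Here I = (1/2)MR², so the shape factor k = I/(MR²) = 0.5.
At the top, contact is just lost when gravity alone supplies the centripetal force: Mg = Mv_top²/r, i.e. v_top² = gr.
With ω = v/R, the kinetic energy at speed v is ½(1+k)Mv² = (3/4)Mv².
Energy conservation from release (height h) to the top (height 2r): Mgh = Mg(2r) + (3/4)M·gr.
Thus h_min = 2r + (1+k)r/2 = r(2 + 1.5/2) = 0.453 × 2.75 ≈ 1.25 m.

h_min ≈ 1.25 m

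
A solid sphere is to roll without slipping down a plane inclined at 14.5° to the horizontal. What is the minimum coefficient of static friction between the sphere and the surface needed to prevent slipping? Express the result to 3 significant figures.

μ_min ≈ 0.0739

The moment of inertia is (2/5)MR², giving k ≡ I/(MR²) = 0.4.
Along the incline Mg sinθ − f = Ma, and torque about the center fR = Iα = kMR²(a/R) gives f = kMa.
These give a = g sinθ/(1+k) and the required friction f = kMg sinθ/(1+k).
The normal force is N = Mg cosθ, so μ_min = f/N = k tanθ/(1+k).
μ_min = 0.4 × tan14.5° / 1.4 ≈ 0.0739.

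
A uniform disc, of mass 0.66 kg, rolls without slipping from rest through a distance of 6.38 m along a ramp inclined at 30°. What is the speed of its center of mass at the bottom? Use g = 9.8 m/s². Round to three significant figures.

The moment of inertia is (1/2)MR², giving k ≡ I/(MR²) = 0.5.
Rolling without slipping gives ω = v/R, so the total kinetic energy is ½Mv² + ½Iω² = ½(1+k)Mv² = (3/4)Mv².
The vertical drop is h = L sinθ = 6.38 × sin30° = 3.19 m.
Energy conservation: Mgh = (3/4)Mv², so v = √(2gh/(1+k)) = √(2 × 9.8 × 3.19 / 1.5) ≈ 6.46 m/s.

v ≈ 6.46 m/s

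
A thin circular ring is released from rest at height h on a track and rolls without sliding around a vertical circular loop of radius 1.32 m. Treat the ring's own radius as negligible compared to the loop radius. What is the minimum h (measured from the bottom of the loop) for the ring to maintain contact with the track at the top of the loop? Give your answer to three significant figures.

h_min ≈ 3.96 m

Here I = MR², so the shape factor k = I/(MR²) = 1.
At the top of the loop, the minimum-contact condition is Mg = Mv_top²/r, so v_top² = gr.
With ω = v/R, the kinetic energy at speed v is ½(1+k)Mv² = Mv².
Energy conservation from release (height h) to the top (height 2r): Mgh = Mg(2r) + M·gr.
Thus h_min = 2r + (1+k)r/2 = r(2 + 2/2) = 1.32 × 3 ≈ 3.96 m.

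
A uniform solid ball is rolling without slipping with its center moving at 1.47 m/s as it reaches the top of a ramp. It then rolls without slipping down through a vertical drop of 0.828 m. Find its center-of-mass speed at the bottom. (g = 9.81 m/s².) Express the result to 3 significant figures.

With I = (2/5)MR², the ratio k = I/(MR²) is 0.4.
Since it rolls without slipping, ω = v/R and KE = ½Mv² + ½Iω² = ½(1+k)Mv² = (7/10)Mv².
Conserving energy between top and bottom: (7/10)Mv² = (7/10)Mv₀² + Mgh, hence v² = v₀² + 2gh/(1+k).
v = √(1.47² + 2×9.81×0.828/1.4) = √13.76 ≈ 3.71 m/s.

v ≈ 3.71 m/s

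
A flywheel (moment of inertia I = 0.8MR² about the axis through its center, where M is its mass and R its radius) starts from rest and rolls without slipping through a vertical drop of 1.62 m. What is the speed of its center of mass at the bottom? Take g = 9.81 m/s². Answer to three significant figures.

v ≈ 4.20 m/s

With I = 0.8MR², the ratio k = I/(MR²) is 0.8.
Pure rolling means v = ωR; then KE = ½Mv² + ½I(v/R)² = ½(1+k)Mv² = (9/10)Mv².
Setting Mgh = (9/10)Mv² gives v = √(2gh/(1+k)) = √(2·9.81·1.62/1.8) ≈ 4.20 m/s.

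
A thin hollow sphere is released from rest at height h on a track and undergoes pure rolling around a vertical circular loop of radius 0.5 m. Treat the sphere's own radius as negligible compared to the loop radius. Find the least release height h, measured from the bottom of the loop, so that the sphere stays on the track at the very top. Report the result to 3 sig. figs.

h_min ≈ 1.42 m

With I = (2/3)MR², the ratio k = I/(MR²) is 2/3.
At the top of the loop, the minimum-contact condition is Mg = Mv_top²/r, so v_top² = gr.
With ω = v/R, the kinetic energy at speed v is ½(1+k)Mv² = (5/6)Mv².
Energy conservation from release (height h) to the top (height 2r): Mgh = Mg(2r) + (5/6)M·gr.
Thus h_min = 2r + (1+k)r/2 = r(2 + 1.667/2) = 0.5 × 2.833 ≈ 1.42 m.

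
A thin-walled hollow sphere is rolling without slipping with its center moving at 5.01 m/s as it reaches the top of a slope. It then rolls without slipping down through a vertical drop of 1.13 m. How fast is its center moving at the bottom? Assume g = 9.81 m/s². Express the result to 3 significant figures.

With I = (2/3)MR², the ratio k = I/(MR²) is 2/3.
Pure rolling means v = ωR; then KE = ½Mv² + ½I(v/R)² = ½(1+k)Mv² = (5/6)Mv².
Conserving energy between top and bottom: (5/6)Mv² = (5/6)Mv₀² + Mgh, hence v² = v₀² + 2gh/(1+k).
v = √(5.01² + 2×9.81×1.13/1.667) = √38.4 ≈ 6.20 m/s.

v ≈ 6.20 m/s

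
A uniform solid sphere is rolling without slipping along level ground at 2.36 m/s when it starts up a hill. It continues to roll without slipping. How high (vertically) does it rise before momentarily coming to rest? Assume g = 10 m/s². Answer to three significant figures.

h ≈ 0.390 m

With I = (2/5)MR², the ratio k = I/(MR²) is 0.4.
Pure rolling means v = ωR; then KE = ½Mv² + ½I(v/R)² = ½(1+k)Mv² = (7/10)Mv².
All of this converts to potential energy at the highest point: (7/10)Mv₀² = Mgh.
Thus h = (1+k)v₀²/(2g) = 1.4 × 2.36² / (2 × 10) ≈ 0.390 m.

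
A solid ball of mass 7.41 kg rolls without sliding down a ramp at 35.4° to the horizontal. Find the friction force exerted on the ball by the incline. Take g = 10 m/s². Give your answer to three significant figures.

f ≈ 12.3 N

The moment of inertia is (2/5)MR², giving k ≡ I/(MR²) = 0.4.
Along the incline Mg sinθ − f = Ma, and torque about the center fR = Iα = kMR²(a/R) gives f = kMa.
Combining, a = g sinθ/(1+k) and f = kMa = kMg sinθ/(1+k).
f = 0.4 × 7.41 × 10 × sin35.4° / 1.4 ≈ 12.3 N.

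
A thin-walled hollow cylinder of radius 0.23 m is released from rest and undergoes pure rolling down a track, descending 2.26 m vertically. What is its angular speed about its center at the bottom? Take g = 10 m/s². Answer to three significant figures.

The moment of inertia is MR², giving k ≡ I/(MR²) = 1.
Since it rolls without slipping, ω = v/R and KE = ½Mv² + ½Iω² = ½(1+k)Mv² = Mv².
Energy conservation Mgh = ½(1+k)Mv² gives v = √(2gh/(1+k)) = √(2 × 10 × 2.26 / 2) = 4.754 m/s.
Then ω = v/R = 4.754 / 0.23 ≈ 20.7 rad/s.

ω ≈ 20.7 rad/s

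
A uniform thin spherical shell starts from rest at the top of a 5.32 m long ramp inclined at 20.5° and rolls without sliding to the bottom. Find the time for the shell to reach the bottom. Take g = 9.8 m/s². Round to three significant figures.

t ≈ 2.27 s

For this body I = (2/3)MR², i.e. k = I/(MR²) = 2/3.
Newton's second law down the slope: Mg sinθ − f = Ma. The torque equation fR = Iα (with α = a/R) gives f = kMa.
Hence a = g sinθ/(1+k) = 9.8×sin20.5°/1.667 = 2.059 m/s².
Starting from rest, L = ½at², so t = √(2L/a) = √(2×5.32/2.059) ≈ 2.27 s.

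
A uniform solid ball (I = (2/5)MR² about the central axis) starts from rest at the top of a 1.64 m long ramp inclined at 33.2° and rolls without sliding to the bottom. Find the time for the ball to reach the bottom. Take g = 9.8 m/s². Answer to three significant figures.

The moment of inertia is (2/5)MR², giving k ≡ I/(MR²) = 0.4.
Newton's second law down the slope: Mg sinθ − f = Ma. The torque equation fR = Iα (with α = a/R) gives f = kMa.
Hence a = g sinθ/(1+k) = 9.8×sin33.2°/1.4 = 3.833 m/s².
Starting from rest, L = ½at², so t = √(2L/a) = √(2×1.64/3.833) ≈ 0.925 s.

t ≈ 0.925 s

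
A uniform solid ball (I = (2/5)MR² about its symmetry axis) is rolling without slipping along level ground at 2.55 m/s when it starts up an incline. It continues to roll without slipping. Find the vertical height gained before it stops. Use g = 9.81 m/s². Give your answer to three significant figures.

h ≈ 0.464 m

For this body I = (2/5)MR², i.e. k = I/(MR²) = 0.4.
Pure rolling means v = ωR; then KE = ½Mv² + ½I(v/R)² = ½(1+k)Mv² = (7/10)Mv².
All of this converts to potential energy at the highest point: (7/10)Mv₀² = Mgh.
Thus h = (1+k)v₀²/(2g) = 1.4 × 2.55² / (2 × 9.81) ≈ 0.464 m.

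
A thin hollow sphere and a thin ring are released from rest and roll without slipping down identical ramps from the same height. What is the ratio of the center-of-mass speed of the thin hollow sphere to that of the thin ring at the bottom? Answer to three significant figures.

Each satisfies Mgh = ½(1+k)Mv² with k = I/(MR²), so v ∝ 1/√(1+k).
For the thin hollow sphere k = 2/3; for the thin ring k = 1.
v₁/v₂ = √((1+k₂)/(1+k₁)) = √(2/1.667) ≈ 1.10.

v_ratio ≈ 1.10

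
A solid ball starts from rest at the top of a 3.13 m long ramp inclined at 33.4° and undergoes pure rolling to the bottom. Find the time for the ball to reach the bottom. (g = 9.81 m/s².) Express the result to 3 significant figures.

t ≈ 1.27 s

Here I = (2/5)MR², so the shape factor k = I/(MR²) = 0.4.
Along the incline Mg sinθ − f = Ma, and torque about the center fR = Iα = kMR²(a/R) gives f = kMa.
Hence a = g sinθ/(1+k) = 9.81×sin33.4°/1.4 = 3.857 m/s².
With constant a from rest, t = √(2L/a) = √(2·3.13/3.857) ≈ 1.27 s.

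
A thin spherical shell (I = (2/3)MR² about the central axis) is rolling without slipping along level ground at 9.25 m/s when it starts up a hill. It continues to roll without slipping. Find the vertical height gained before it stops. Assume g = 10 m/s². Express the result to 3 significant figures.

h ≈ 7.13 m

For this body I = (2/3)MR², i.e. k = I/(MR²) = 2/3.
Pure rolling means v = ωR; then KE = ½Mv² + ½I(v/R)² = ½(1+k)Mv² = (5/6)Mv².
All of this converts to potential energy at the highest point: (5/6)Mv₀² = Mgh.
Thus h = (1+k)v₀²/(2g) = 1.667 × 9.25² / (2 × 10) ≈ 7.13 m.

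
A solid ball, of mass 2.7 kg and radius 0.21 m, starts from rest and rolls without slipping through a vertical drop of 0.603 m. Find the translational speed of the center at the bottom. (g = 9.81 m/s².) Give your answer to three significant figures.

v ≈ 2.91 m/s

For this body I = (2/5)MR², i.e. k = I/(MR²) = 0.4.
Since it rolls without slipping, ω = v/R and KE = ½Mv² + ½Iω² = ½(1+k)Mv² = (7/10)Mv².
Setting Mgh = (7/10)Mv² gives v = √(2gh/(1+k)) = √(2·9.81·0.603/1.4) ≈ 2.91 m/s.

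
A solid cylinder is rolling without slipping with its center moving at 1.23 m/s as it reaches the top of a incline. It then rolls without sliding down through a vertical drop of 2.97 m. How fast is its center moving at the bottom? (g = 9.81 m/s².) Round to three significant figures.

v ≈ 6.35 m/s

For this body I = (1/2)MR², i.e. k = I/(MR²) = 0.5.
The rolling condition ω = v/R makes the rotational term ½I(v/R)² = ½kMv², so KE_total = ½(1+k)Mv² = (3/4)Mv².
Energy conservation: (3/4)Mv₀² + Mgh = (3/4)Mv², so v² = v₀² + 2gh/(1+k).
v = √(1.23² + 2×9.81×2.97/1.5) = √40.36 ≈ 6.35 m/s.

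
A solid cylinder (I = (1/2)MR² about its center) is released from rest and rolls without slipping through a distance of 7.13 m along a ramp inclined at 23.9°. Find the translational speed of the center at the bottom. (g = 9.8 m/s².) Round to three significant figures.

v ≈ 6.14 m/s

For this body I = (1/2)MR², i.e. k = I/(MR²) = 0.5.
Since it rolls without slipping, ω = v/R and KE = ½Mv² + ½Iω² = ½(1+k)Mv² = (3/4)Mv².
The vertical drop is h = L sinθ = 7.13 × sin23.9° = 2.889 m.
Energy conservation: Mgh = (3/4)Mv², so v = √(2gh/(1+k)) = √(2 × 9.8 × 2.889 / 1.5) ≈ 6.14 m/s.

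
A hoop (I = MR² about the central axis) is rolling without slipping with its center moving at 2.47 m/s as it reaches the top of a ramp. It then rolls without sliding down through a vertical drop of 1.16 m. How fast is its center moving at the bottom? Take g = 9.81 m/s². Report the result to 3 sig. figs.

v ≈ 4.18 m/s

For this body I = MR², i.e. k = I/(MR²) = 1.
Pure rolling means v = ωR; then KE = ½Mv² + ½I(v/R)² = ½(1+k)Mv² = Mv².
Conserving energy between top and bottom: Mv² = Mv₀² + Mgh, hence v² = v₀² + 2gh/(1+k).
v = √(2.47² + 2×9.81×1.16/2) = √17.48 ≈ 4.18 m/s.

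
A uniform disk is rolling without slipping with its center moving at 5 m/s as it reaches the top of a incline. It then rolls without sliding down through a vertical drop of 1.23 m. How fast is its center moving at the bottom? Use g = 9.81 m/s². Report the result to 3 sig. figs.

Here I = (1/2)MR², so the shape factor k = I/(MR²) = 0.5.
Since it rolls without slipping, ω = v/R and KE = ½Mv² + ½Iω² = ½(1+k)Mv² = (3/4)Mv².
Energy conservation: (3/4)Mv₀² + Mgh = (3/4)Mv², so v² = v₀² + 2gh/(1+k).
v = √(5² + 2×9.81×1.23/1.5) = √41.09 ≈ 6.41 m/s.

v ≈ 6.41 m/s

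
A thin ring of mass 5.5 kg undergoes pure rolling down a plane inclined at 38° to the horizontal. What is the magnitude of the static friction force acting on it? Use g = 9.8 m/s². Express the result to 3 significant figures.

The moment of inertia is MR², giving k ≡ I/(MR²) = 1.
Newton's second law down the slope: Mg sinθ − f = Ma. The torque equation fR = Iα (with α = a/R) gives f = kMa.
Combining, a = g sinθ/(1+k) and f = kMa = kMg sinθ/(1+k).
f = 1 × 5.5 × 9.8 × sin38° / 2 ≈ 16.6 N.

f ≈ 16.6 N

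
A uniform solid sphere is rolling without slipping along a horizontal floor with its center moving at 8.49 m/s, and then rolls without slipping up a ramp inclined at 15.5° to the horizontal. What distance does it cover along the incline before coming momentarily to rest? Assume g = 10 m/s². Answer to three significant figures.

d ≈ 18.9 m

Here I = (2/5)MR², so the shape factor k = I/(MR²) = 0.4.
Pure rolling means v = ωR; then KE = ½Mv² + ½I(v/R)² = ½(1+k)Mv² = (7/10)Mv².
Setting this equal to Mgh gives the vertical rise h = (1+k)v₀²/(2g) = 1.4×8.49²/(2×10) = 5.046 m.
Along the incline, d = h/sinθ = 5.046/sin15.5° ≈ 18.9 m.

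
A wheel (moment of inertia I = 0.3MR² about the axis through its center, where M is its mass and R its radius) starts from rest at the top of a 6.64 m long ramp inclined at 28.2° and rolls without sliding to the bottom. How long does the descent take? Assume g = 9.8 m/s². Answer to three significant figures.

The moment of inertia is 0.3MR², giving k ≡ I/(MR²) = 0.3.
Newton's second law down the slope: Mg sinθ − f = Ma. The torque equation fR = Iα (with α = a/R) gives f = kMa.
Hence a = g sinθ/(1+k) = 9.8×sin28.2°/1.3 = 3.562 m/s².
Starting from rest, L = ½at², so t = √(2L/a) = √(2×6.64/3.562) ≈ 1.93 s.

t ≈ 1.93 s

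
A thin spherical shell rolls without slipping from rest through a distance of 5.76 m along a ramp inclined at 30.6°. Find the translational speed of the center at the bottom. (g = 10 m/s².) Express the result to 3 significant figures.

The moment of inertia is (2/3)MR², giving k ≡ I/(MR²) = 2/3.
Pure rolling means v = ωR; then KE = ½Mv² + ½I(v/R)² = ½(1+k)Mv² = (5/6)Mv².
The vertical drop is h = L sinθ = 5.76 × sin30.6° = 2.932 m.
Setting Mgh = (5/6)Mv² gives v = √(2gh/(1+k)) = √(2·10·2.932/1.667) ≈ 5.93 m/s.

v ≈ 5.93 m/s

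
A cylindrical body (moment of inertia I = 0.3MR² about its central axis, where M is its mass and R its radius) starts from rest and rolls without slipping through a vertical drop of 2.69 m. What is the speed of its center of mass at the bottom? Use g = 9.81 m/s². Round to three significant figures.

For this body I = 0.3MR², i.e. k = I/(MR²) = 0.3.
Since it rolls without slipping, ω = v/R and KE = ½Mv² + ½Iω² = ½(1+k)Mv² = (13/20)Mv².
Energy conservation: Mgh = (13/20)Mv², so v = √(2gh/(1+k)) = √(2 × 9.81 × 2.69 / 1.3) ≈ 6.37 m/s.

v ≈ 6.37 m/s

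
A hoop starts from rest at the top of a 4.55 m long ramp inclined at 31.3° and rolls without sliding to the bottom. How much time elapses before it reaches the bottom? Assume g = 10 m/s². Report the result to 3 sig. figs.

t ≈ 1.87 s

For this body I = MR², i.e. k = I/(MR²) = 1.
Translational: Mg sinθ − f = Ma. Rotational about the CM: fR = Iα = kMRa, so f = kMa.
Hence a = g sinθ/(1+k) = 10×sin31.3°/2 = 2.598 m/s².
Starting from rest, L = ½at², so t = √(2L/a) = √(2×4.55/2.598) ≈ 1.87 s.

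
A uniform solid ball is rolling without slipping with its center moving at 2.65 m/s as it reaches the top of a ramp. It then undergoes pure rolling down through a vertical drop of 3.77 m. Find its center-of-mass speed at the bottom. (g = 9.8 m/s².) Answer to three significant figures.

The moment of inertia is (2/5)MR², giving k ≡ I/(MR²) = 0.4.
Rolling without slipping gives ω = v/R, so the total kinetic energy is ½Mv² + ½Iω² = ½(1+k)Mv² = (7/10)Mv².
Energy conservation: (7/10)Mv₀² + Mgh = (7/10)Mv², so v² = v₀² + 2gh/(1+k).
v = √(2.65² + 2×9.8×3.77/1.4) = √59.8 ≈ 7.73 m/s.

v ≈ 7.73 m/s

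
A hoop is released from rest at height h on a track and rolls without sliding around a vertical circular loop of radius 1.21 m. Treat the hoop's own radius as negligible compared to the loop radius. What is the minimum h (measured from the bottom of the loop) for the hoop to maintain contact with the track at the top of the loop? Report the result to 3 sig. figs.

h_min ≈ 3.63 m

Here I = MR², so the shape factor k = I/(MR²) = 1.
At the top, contact is just lost when gravity alone supplies the centripetal force: Mg = Mv_top²/r, i.e. v_top² = gr.
With ω = v/R, the kinetic energy at speed v is ½(1+k)Mv² = Mv².
Energy conservation from release (height h) to the top (height 2r): Mgh = Mg(2r) + M·gr.
Thus h_min = 2r + (1+k)r/2 = r(2 + 2/2) = 1.21 × 3 ≈ 3.63 m.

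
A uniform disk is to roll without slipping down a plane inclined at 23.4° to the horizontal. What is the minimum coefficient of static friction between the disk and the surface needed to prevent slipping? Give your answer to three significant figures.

μ_min ≈ 0.144

The moment of inertia is (1/2)MR², giving k ≡ I/(MR²) = 0.5.
Along the incline Mg sinθ − f = Ma, and torque about the center fR = Iα = kMR²(a/R) gives f = kMa.
These give a = g sinθ/(1+k) and the required friction f = kMg sinθ/(1+k).
With N = Mg cosθ, the no-slip condition f ≤ μN gives μ_min = f/N = k tanθ/(1+k).
μ_min = 0.5 × tan23.4° / 1.5 ≈ 0.144.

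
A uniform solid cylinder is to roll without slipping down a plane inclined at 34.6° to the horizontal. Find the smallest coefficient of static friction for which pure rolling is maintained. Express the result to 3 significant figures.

μ_min ≈ 0.230

Here I = (1/2)MR², so the shape factor k = I/(MR²) = 0.5.
Newton's second law down the slope: Mg sinθ − f = Ma. The torque equation fR = Iα (with α = a/R) gives f = kMa.
These give a = g sinθ/(1+k) and the required friction f = kMg sinθ/(1+k).
The normal force is N = Mg cosθ, so μ_min = f/N = k tanθ/(1+k).
μ_min = 0.5 × tan34.6° / 1.5 ≈ 0.230.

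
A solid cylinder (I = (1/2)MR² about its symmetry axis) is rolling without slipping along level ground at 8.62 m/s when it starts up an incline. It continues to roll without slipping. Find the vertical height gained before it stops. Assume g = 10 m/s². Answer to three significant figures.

h ≈ 5.57 m

With I = (1/2)MR², the ratio k = I/(MR²) is 0.5.
Pure rolling means v = ωR; then KE = ½Mv² + ½I(v/R)² = ½(1+k)Mv² = (3/4)Mv².
All of this converts to potential energy at the highest point: (3/4)Mv₀² = Mgh.
Thus h = (1+k)v₀²/(2g) = 1.5 × 8.62² / (2 × 10) ≈ 5.57 m.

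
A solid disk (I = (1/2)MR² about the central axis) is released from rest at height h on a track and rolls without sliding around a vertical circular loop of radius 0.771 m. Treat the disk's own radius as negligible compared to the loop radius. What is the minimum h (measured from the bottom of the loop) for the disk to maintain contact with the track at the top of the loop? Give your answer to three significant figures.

Here I = (1/2)MR², so the shape factor k = I/(MR²) = 0.5.
At the top of the loop, the minimum-contact condition is Mg = Mv_top²/r, so v_top² = gr.
With ω = v/R, the kinetic energy at speed v is ½(1+k)Mv² = (3/4)Mv².
Energy conservation from release (height h) to the top (height 2r): Mgh = Mg(2r) + (3/4)M·gr.
Thus h_min = 2r + (1+k)r/2 = r(2 + 1.5/2) = 0.771 × 2.75 ≈ 2.12 m.

h_min ≈ 2.12 m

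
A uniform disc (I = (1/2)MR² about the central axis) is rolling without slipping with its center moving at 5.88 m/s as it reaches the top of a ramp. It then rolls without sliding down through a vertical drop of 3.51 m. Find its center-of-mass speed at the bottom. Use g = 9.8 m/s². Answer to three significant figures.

v ≈ 8.97 m/s

With I = (1/2)MR², the ratio k = I/(MR²) is 0.5.
Pure rolling means v = ωR; then KE = ½Mv² + ½I(v/R)² = ½(1+k)Mv² = (3/4)Mv².
Conserving energy between top and bottom: (3/4)Mv² = (3/4)Mv₀² + Mgh, hence v² = v₀² + 2gh/(1+k).
v = √(5.88² + 2×9.8×3.51/1.5) = √80.44 ≈ 8.97 m/s.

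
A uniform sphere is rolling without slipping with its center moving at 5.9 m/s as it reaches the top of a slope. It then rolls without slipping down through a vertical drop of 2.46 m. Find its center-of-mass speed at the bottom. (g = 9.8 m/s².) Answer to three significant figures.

v ≈ 8.32 m/s

The moment of inertia is (2/5)MR², giving k ≡ I/(MR²) = 0.4.
Since it rolls without slipping, ω = v/R and KE = ½Mv² + ½Iω² = ½(1+k)Mv² = (7/10)Mv².
Conserving energy between top and bottom: (7/10)Mv² = (7/10)Mv₀² + Mgh, hence v² = v₀² + 2gh/(1+k).
v = √(5.9² + 2×9.8×2.46/1.4) = √69.25 ≈ 8.32 m/s.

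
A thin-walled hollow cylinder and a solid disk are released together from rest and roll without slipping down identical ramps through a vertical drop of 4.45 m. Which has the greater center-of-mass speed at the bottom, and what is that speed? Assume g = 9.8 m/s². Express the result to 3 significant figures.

the solid disk, at v ≈ 7.63 m/s

For rolling without slipping, Mgh = ½(1+k)Mv² where k = I/(MR²), so v = √(2gh/(1+k)).
Thin-walled hollow cylinder: k = 1, giving v = √(2×9.8×4.45/2) = 6.604 m/s.
Solid disk: k = 0.5, giving v = √(2×9.8×4.45/1.5) = 7.625 m/s.
The smaller k wins: the solid disk, at ≈ 7.63 m/s.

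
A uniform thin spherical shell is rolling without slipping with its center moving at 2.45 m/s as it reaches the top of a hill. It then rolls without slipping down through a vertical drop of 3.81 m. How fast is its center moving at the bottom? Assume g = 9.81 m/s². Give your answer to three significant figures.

With I = (2/3)MR², the ratio k = I/(MR²) is 2/3.
Rolling without slipping gives ω = v/R, so the total kinetic energy is ½Mv² + ½Iω² = ½(1+k)Mv² = (5/6)Mv².
Conserving energy between top and bottom: (5/6)Mv² = (5/6)Mv₀² + Mgh, hence v² = v₀² + 2gh/(1+k).
v = √(2.45² + 2×9.81×3.81/1.667) = √50.85 ≈ 7.13 m/s.

v ≈ 7.13 m/s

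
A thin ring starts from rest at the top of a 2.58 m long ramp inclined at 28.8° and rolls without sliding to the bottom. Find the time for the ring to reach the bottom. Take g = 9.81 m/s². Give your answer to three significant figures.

Here I = MR², so the shape factor k = I/(MR²) = 1.
Translational: Mg sinθ − f = Ma. Rotational about the CM: fR = Iα = kMRa, so f = kMa.
Hence a = g sinθ/(1+k) = 9.81×sin28.8°/2 = 2.363 m/s².
With constant a from rest, t = √(2L/a) = √(2·2.58/2.363) ≈ 1.48 s.

t ≈ 1.48 s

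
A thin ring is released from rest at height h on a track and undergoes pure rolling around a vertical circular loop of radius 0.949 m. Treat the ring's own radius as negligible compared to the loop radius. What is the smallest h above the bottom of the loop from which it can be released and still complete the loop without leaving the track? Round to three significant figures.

h_min ≈ 2.85 m

The moment of inertia is MR², giving k ≡ I/(MR²) = 1.
At the top, contact is just lost when gravity alone supplies the centripetal force: Mg = Mv_top²/r, i.e. v_top² = gr.
With ω = v/R, the kinetic energy at speed v is ½(1+k)Mv² = Mv².
Energy conservation from release (height h) to the top (height 2r): Mgh = Mg(2r) + M·gr.
Thus h_min = 2r + (1+k)r/2 = r(2 + 2/2) = 0.949 × 3 ≈ 2.85 m.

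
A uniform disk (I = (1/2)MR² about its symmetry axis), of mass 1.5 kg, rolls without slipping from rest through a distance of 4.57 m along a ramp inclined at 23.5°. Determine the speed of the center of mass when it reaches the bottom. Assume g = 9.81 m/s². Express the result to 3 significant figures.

v ≈ 4.88 m/s

With I = (1/2)MR², the ratio k = I/(MR²) is 0.5.
Since it rolls without slipping, ω = v/R and KE = ½Mv² + ½Iω² = ½(1+k)Mv² = (3/4)Mv².
The vertical drop is h = L sinθ = 4.57 × sin23.5° = 1.822 m.
Setting Mgh = (3/4)Mv² gives v = √(2gh/(1+k)) = √(2·9.81·1.822/1.5) ≈ 4.88 m/s.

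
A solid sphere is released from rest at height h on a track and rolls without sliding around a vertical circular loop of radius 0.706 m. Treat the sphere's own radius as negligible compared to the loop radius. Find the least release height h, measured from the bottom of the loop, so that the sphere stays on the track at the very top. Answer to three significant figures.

Here I = (2/5)MR², so the shape factor k = I/(MR²) = 0.4.
At the top of the loop, the minimum-contact condition is Mg = Mv_top²/r, so v_top² = gr.
With ω = v/R, the kinetic energy at speed v is ½(1+k)Mv² = (7/10)Mv².
Energy conservation from release (height h) to the top (height 2r): Mgh = Mg(2r) + (7/10)M·gr.
Thus h_min = 2r + (1+k)r/2 = r(2 + 1.4/2) = 0.706 × 2.7 ≈ 1.91 m.

h_min ≈ 1.91 m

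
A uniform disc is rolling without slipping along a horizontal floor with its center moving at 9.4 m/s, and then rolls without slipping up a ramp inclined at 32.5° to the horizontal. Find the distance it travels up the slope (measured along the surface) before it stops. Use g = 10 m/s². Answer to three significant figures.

d ≈ 12.3 m

With I = (1/2)MR², the ratio k = I/(MR²) is 0.5.
Since it rolls without slipping, ω = v/R and KE = ½Mv² + ½Iω² = ½(1+k)Mv² = (3/4)Mv².
Setting this equal to Mgh gives the vertical rise h = (1+k)v₀²/(2g) = 1.5×9.4²/(2×10) = 6.627 m.
Along the incline, d = h/sinθ = 6.627/sin32.5° ≈ 12.3 m.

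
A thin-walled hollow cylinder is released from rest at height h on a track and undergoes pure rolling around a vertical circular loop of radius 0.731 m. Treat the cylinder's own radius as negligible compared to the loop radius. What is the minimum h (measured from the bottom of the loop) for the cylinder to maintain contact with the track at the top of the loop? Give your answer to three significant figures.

For this body I = MR², i.e. k = I/(MR²) = 1.
At the top of the loop, the minimum-contact condition is Mg = Mv_top²/r, so v_top² = gr.
With ω = v/R, the kinetic energy at speed v is ½(1+k)Mv² = Mv².
Energy conservation from release (height h) to the top (height 2r): Mgh = Mg(2r) + M·gr.
Thus h_min = 2r + (1+k)r/2 = r(2 + 2/2) = 0.731 × 3 ≈ 2.19 m.

h_min ≈ 2.19 m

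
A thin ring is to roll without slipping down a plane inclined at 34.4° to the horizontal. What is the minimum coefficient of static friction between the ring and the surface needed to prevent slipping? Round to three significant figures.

The moment of inertia is MR², giving k ≡ I/(MR²) = 1.
Translational: Mg sinθ − f = Ma. Rotational about the CM: fR = Iα = kMRa, so f = kMa.
These give a = g sinθ/(1+k) and the required friction f = kMg sinθ/(1+k).
With N = Mg cosθ, the no-slip condition f ≤ μN gives μ_min = f/N = k tanθ/(1+k).
μ_min = 1 × tan34.4° / 2 ≈ 0.342.

μ_min ≈ 0.342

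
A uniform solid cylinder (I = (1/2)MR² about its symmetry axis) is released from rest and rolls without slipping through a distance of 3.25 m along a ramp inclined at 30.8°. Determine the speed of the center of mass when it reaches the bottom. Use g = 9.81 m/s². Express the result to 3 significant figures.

The moment of inertia is (1/2)MR², giving k ≡ I/(MR²) = 0.5.
The rolling condition ω = v/R makes the rotational term ½I(v/R)² = ½kMv², so KE_total = ½(1+k)Mv² = (3/4)Mv².
The vertical drop is h = L sinθ = 3.25 × sin30.8° = 1.664 m.
Energy conservation: Mgh = (3/4)Mv², so v = √(2gh/(1+k)) = √(2 × 9.81 × 1.664 / 1.5) ≈ 4.67 m/s.

v ≈ 4.67 m/s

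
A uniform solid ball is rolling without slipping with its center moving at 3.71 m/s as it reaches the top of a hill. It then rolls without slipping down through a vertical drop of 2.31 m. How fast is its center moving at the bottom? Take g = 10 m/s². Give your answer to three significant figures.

v ≈ 6.84 m/s

For this body I = (2/5)MR², i.e. k = I/(MR²) = 0.4.
Pure rolling means v = ωR; then KE = ½Mv² + ½I(v/R)² = ½(1+k)Mv² = (7/10)Mv².
Energy conservation: (7/10)Mv₀² + Mgh = (7/10)Mv², so v² = v₀² + 2gh/(1+k).
v = √(3.71² + 2×10×2.31/1.4) = √46.76 ≈ 6.84 m/s.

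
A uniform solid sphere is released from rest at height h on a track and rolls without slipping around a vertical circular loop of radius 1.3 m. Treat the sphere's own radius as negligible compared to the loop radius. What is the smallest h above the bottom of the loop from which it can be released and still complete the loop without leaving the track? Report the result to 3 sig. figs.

With I = (2/5)MR², the ratio k = I/(MR²) is 0.4.
At the top, contact is just lost when gravity alone supplies the centripetal force: Mg = Mv_top²/r, i.e. v_top² = gr.
With ω = v/R, the kinetic energy at speed v is ½(1+k)Mv² = (7/10)Mv².
Energy conservation from release (height h) to the top (height 2r): Mgh = Mg(2r) + (7/10)M·gr.
Thus h_min = 2r + (1+k)r/2 = r(2 + 1.4/2) = 1.3 × 2.7 ≈ 3.51 m.

h_min ≈ 3.51 m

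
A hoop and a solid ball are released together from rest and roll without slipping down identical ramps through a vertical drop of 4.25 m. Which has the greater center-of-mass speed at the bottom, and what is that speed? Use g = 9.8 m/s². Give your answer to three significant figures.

the solid ball, at v ≈ 7.71 m/s

For rolling without slipping, Mgh = ½(1+k)Mv² where k = I/(MR²), so v = √(2gh/(1+k)).
Hoop: k = 1, giving v = √(2×9.8×4.25/2) = 6.454 m/s.
Solid ball: k = 0.4, giving v = √(2×9.8×4.25/1.4) = 7.714 m/s.
The smaller k wins: the solid ball, at ≈ 7.71 m/s.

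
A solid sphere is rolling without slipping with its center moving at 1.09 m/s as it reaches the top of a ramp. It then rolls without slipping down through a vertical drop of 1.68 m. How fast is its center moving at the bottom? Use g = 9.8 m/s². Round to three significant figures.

v ≈ 4.97 m/s

Here I = (2/5)MR², so the shape factor k = I/(MR²) = 0.4.
Since it rolls without slipping, ω = v/R and KE = ½Mv² + ½Iω² = ½(1+k)Mv² = (7/10)Mv².
Energy conservation: (7/10)Mv₀² + Mgh = (7/10)Mv², so v² = v₀² + 2gh/(1+k).
v = √(1.09² + 2×9.8×1.68/1.4) = √24.71 ≈ 4.97 m/s.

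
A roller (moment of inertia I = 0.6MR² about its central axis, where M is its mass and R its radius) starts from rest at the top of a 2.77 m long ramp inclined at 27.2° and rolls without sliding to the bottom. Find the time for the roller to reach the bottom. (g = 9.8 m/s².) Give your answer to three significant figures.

t ≈ 1.41 s

For this body I = 0.6MR², i.e. k = I/(MR²) = 0.6.
Along the incline Mg sinθ − f = Ma, and torque about the center fR = Iα = kMR²(a/R) gives f = kMa.
Hence a = g sinθ/(1+k) = 9.8×sin27.2°/1.6 = 2.8 m/s².
With constant a from rest, t = √(2L/a) = √(2·2.77/2.8) ≈ 1.41 s.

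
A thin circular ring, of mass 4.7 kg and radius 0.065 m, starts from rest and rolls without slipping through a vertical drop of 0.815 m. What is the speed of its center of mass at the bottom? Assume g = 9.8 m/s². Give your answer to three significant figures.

Here I = MR², so the shape factor k = I/(MR²) = 1.
Since it rolls without slipping, ω = v/R and KE = ½Mv² + ½Iω² = ½(1+k)Mv² = Mv².
Energy conservation: Mgh = Mv², so v = √(2gh/(1+k)) = √(2 × 9.8 × 0.815 / 2) ≈ 2.83 m/s.

v ≈ 2.83 m/s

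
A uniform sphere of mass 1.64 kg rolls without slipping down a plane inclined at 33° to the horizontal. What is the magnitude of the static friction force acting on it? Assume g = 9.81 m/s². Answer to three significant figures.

For this body I = (2/5)MR², i.e. k = I/(MR²) = 0.4.
Newton's second law down the slope: Mg sinθ − f = Ma. The torque equation fR = Iα (with α = a/R) gives f = kMa.
Combining, a = g sinθ/(1+k) and f = kMa = kMg sinθ/(1+k).
f = 0.4 × 1.64 × 9.81 × sin33° / 1.4 ≈ 2.50 N.

f ≈ 2.50 N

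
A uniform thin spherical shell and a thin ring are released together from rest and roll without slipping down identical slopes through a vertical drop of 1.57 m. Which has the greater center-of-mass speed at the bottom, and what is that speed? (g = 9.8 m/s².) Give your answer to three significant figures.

For rolling without slipping, Mgh = ½(1+k)Mv² where k = I/(MR²), so v = √(2gh/(1+k)).
Uniform thin spherical shell: k = 2/3, giving v = √(2×9.8×1.57/1.667) = 4.297 m/s.
Thin ring: k = 1, giving v = √(2×9.8×1.57/2) = 3.922 m/s.
The smaller k wins: the uniform thin spherical shell, at ≈ 4.30 m/s.

the uniform thin spherical shell, at v ≈ 4.30 m/s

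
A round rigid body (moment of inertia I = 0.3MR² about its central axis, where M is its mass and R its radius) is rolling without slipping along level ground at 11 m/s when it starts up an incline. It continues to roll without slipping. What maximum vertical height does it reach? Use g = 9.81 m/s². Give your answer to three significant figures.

With I = 0.3MR², the ratio k = I/(MR²) is 0.3.
Rolling without slipping gives ω = v/R, so the total kinetic energy is ½Mv² + ½Iω² = ½(1+k)Mv² = (13/20)Mv².
At the top the kinetic energy is zero, so (13/20)Mv₀² = Mgh.
Thus h = (1+k)v₀²/(2g) = 1.3 × 11² / (2 × 9.81) ≈ 8.02 m.

h ≈ 8.02 m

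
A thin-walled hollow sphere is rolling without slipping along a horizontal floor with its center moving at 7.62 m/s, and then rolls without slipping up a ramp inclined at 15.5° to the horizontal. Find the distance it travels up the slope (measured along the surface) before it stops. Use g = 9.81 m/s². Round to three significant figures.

d ≈ 18.5 m

Here I = (2/3)MR², so the shape factor k = I/(MR²) = 2/3.
Pure rolling means v = ωR; then KE = ½Mv² + ½I(v/R)² = ½(1+k)Mv² = (5/6)Mv².
Setting this equal to Mgh gives the vertical rise h = (1+k)v₀²/(2g) = 1.667×7.62²/(2×9.81) = 4.932 m.
Along the incline, d = h/sinθ = 4.932/sin15.5° ≈ 18.5 m.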